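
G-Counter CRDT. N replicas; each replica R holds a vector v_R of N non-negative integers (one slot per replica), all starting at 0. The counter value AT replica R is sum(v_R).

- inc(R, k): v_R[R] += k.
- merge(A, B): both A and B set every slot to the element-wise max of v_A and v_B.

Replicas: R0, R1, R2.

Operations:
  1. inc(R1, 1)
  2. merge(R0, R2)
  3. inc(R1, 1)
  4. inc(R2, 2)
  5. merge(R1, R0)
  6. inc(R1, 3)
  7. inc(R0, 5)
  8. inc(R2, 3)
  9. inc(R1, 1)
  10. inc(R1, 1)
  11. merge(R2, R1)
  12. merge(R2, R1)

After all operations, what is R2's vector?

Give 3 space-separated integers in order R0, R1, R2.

Answer: 0 7 5

Derivation:
Op 1: inc R1 by 1 -> R1=(0,1,0) value=1
Op 2: merge R0<->R2 -> R0=(0,0,0) R2=(0,0,0)
Op 3: inc R1 by 1 -> R1=(0,2,0) value=2
Op 4: inc R2 by 2 -> R2=(0,0,2) value=2
Op 5: merge R1<->R0 -> R1=(0,2,0) R0=(0,2,0)
Op 6: inc R1 by 3 -> R1=(0,5,0) value=5
Op 7: inc R0 by 5 -> R0=(5,2,0) value=7
Op 8: inc R2 by 3 -> R2=(0,0,5) value=5
Op 9: inc R1 by 1 -> R1=(0,6,0) value=6
Op 10: inc R1 by 1 -> R1=(0,7,0) value=7
Op 11: merge R2<->R1 -> R2=(0,7,5) R1=(0,7,5)
Op 12: merge R2<->R1 -> R2=(0,7,5) R1=(0,7,5)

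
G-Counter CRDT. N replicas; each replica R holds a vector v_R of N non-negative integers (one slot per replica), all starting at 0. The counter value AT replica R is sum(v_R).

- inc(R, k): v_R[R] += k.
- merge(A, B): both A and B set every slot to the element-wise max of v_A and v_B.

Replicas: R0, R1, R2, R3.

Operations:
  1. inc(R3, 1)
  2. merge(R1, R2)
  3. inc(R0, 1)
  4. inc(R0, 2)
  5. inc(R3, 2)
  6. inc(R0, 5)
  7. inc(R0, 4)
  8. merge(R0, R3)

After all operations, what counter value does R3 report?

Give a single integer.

Op 1: inc R3 by 1 -> R3=(0,0,0,1) value=1
Op 2: merge R1<->R2 -> R1=(0,0,0,0) R2=(0,0,0,0)
Op 3: inc R0 by 1 -> R0=(1,0,0,0) value=1
Op 4: inc R0 by 2 -> R0=(3,0,0,0) value=3
Op 5: inc R3 by 2 -> R3=(0,0,0,3) value=3
Op 6: inc R0 by 5 -> R0=(8,0,0,0) value=8
Op 7: inc R0 by 4 -> R0=(12,0,0,0) value=12
Op 8: merge R0<->R3 -> R0=(12,0,0,3) R3=(12,0,0,3)

Answer: 15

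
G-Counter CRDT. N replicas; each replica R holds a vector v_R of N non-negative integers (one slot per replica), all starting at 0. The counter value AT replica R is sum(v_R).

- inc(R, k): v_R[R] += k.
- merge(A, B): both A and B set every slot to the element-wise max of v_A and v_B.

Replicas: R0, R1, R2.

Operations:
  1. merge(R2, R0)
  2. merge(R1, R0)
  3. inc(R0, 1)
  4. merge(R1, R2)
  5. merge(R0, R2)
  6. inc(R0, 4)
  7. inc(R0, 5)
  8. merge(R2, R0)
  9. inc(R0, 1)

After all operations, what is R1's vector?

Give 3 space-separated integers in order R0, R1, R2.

Op 1: merge R2<->R0 -> R2=(0,0,0) R0=(0,0,0)
Op 2: merge R1<->R0 -> R1=(0,0,0) R0=(0,0,0)
Op 3: inc R0 by 1 -> R0=(1,0,0) value=1
Op 4: merge R1<->R2 -> R1=(0,0,0) R2=(0,0,0)
Op 5: merge R0<->R2 -> R0=(1,0,0) R2=(1,0,0)
Op 6: inc R0 by 4 -> R0=(5,0,0) value=5
Op 7: inc R0 by 5 -> R0=(10,0,0) value=10
Op 8: merge R2<->R0 -> R2=(10,0,0) R0=(10,0,0)
Op 9: inc R0 by 1 -> R0=(11,0,0) value=11

Answer: 0 0 0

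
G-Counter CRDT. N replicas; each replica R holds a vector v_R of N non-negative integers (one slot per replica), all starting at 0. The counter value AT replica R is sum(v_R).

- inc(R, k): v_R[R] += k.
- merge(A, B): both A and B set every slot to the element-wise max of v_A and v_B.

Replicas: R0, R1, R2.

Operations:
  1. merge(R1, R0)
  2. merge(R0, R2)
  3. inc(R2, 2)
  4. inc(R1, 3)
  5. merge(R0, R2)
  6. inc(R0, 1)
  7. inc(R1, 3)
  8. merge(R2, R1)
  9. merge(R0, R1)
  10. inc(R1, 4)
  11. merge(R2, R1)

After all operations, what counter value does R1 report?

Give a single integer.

Answer: 13

Derivation:
Op 1: merge R1<->R0 -> R1=(0,0,0) R0=(0,0,0)
Op 2: merge R0<->R2 -> R0=(0,0,0) R2=(0,0,0)
Op 3: inc R2 by 2 -> R2=(0,0,2) value=2
Op 4: inc R1 by 3 -> R1=(0,3,0) value=3
Op 5: merge R0<->R2 -> R0=(0,0,2) R2=(0,0,2)
Op 6: inc R0 by 1 -> R0=(1,0,2) value=3
Op 7: inc R1 by 3 -> R1=(0,6,0) value=6
Op 8: merge R2<->R1 -> R2=(0,6,2) R1=(0,6,2)
Op 9: merge R0<->R1 -> R0=(1,6,2) R1=(1,6,2)
Op 10: inc R1 by 4 -> R1=(1,10,2) value=13
Op 11: merge R2<->R1 -> R2=(1,10,2) R1=(1,10,2)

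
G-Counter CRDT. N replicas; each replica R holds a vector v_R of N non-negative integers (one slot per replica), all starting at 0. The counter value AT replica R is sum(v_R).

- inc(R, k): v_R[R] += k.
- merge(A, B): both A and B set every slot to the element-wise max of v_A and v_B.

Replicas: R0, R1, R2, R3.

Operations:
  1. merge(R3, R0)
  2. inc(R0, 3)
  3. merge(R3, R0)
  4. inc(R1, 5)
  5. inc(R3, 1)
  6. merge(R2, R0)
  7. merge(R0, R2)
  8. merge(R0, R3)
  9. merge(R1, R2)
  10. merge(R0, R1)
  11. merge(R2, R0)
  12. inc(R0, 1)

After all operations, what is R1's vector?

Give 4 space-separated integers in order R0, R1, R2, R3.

Op 1: merge R3<->R0 -> R3=(0,0,0,0) R0=(0,0,0,0)
Op 2: inc R0 by 3 -> R0=(3,0,0,0) value=3
Op 3: merge R3<->R0 -> R3=(3,0,0,0) R0=(3,0,0,0)
Op 4: inc R1 by 5 -> R1=(0,5,0,0) value=5
Op 5: inc R3 by 1 -> R3=(3,0,0,1) value=4
Op 6: merge R2<->R0 -> R2=(3,0,0,0) R0=(3,0,0,0)
Op 7: merge R0<->R2 -> R0=(3,0,0,0) R2=(3,0,0,0)
Op 8: merge R0<->R3 -> R0=(3,0,0,1) R3=(3,0,0,1)
Op 9: merge R1<->R2 -> R1=(3,5,0,0) R2=(3,5,0,0)
Op 10: merge R0<->R1 -> R0=(3,5,0,1) R1=(3,5,0,1)
Op 11: merge R2<->R0 -> R2=(3,5,0,1) R0=(3,5,0,1)
Op 12: inc R0 by 1 -> R0=(4,5,0,1) value=10

Answer: 3 5 0 1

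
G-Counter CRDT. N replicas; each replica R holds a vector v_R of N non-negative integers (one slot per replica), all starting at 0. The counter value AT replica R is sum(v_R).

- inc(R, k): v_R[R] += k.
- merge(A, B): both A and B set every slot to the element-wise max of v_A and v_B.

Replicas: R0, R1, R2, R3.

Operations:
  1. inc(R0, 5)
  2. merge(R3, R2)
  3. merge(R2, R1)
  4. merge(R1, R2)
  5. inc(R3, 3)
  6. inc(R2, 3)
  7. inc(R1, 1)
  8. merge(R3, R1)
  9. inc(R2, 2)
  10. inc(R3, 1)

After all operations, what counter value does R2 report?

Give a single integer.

Op 1: inc R0 by 5 -> R0=(5,0,0,0) value=5
Op 2: merge R3<->R2 -> R3=(0,0,0,0) R2=(0,0,0,0)
Op 3: merge R2<->R1 -> R2=(0,0,0,0) R1=(0,0,0,0)
Op 4: merge R1<->R2 -> R1=(0,0,0,0) R2=(0,0,0,0)
Op 5: inc R3 by 3 -> R3=(0,0,0,3) value=3
Op 6: inc R2 by 3 -> R2=(0,0,3,0) value=3
Op 7: inc R1 by 1 -> R1=(0,1,0,0) value=1
Op 8: merge R3<->R1 -> R3=(0,1,0,3) R1=(0,1,0,3)
Op 9: inc R2 by 2 -> R2=(0,0,5,0) value=5
Op 10: inc R3 by 1 -> R3=(0,1,0,4) value=5

Answer: 5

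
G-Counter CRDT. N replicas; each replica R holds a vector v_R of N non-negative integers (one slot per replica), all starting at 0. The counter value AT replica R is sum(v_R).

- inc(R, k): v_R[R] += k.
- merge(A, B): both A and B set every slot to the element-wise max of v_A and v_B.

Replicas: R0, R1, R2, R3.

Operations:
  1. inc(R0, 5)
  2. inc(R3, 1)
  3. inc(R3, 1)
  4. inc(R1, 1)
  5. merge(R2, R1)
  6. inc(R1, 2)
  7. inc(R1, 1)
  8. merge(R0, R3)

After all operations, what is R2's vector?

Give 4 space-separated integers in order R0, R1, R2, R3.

Op 1: inc R0 by 5 -> R0=(5,0,0,0) value=5
Op 2: inc R3 by 1 -> R3=(0,0,0,1) value=1
Op 3: inc R3 by 1 -> R3=(0,0,0,2) value=2
Op 4: inc R1 by 1 -> R1=(0,1,0,0) value=1
Op 5: merge R2<->R1 -> R2=(0,1,0,0) R1=(0,1,0,0)
Op 6: inc R1 by 2 -> R1=(0,3,0,0) value=3
Op 7: inc R1 by 1 -> R1=(0,4,0,0) value=4
Op 8: merge R0<->R3 -> R0=(5,0,0,2) R3=(5,0,0,2)

Answer: 0 1 0 0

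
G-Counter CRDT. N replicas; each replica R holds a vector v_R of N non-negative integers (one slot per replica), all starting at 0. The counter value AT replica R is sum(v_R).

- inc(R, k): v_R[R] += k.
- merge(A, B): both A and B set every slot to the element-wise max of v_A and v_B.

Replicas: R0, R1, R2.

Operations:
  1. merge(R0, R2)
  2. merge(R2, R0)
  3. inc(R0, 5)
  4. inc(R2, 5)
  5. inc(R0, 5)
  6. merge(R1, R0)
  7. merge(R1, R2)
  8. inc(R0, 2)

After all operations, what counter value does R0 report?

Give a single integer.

Op 1: merge R0<->R2 -> R0=(0,0,0) R2=(0,0,0)
Op 2: merge R2<->R0 -> R2=(0,0,0) R0=(0,0,0)
Op 3: inc R0 by 5 -> R0=(5,0,0) value=5
Op 4: inc R2 by 5 -> R2=(0,0,5) value=5
Op 5: inc R0 by 5 -> R0=(10,0,0) value=10
Op 6: merge R1<->R0 -> R1=(10,0,0) R0=(10,0,0)
Op 7: merge R1<->R2 -> R1=(10,0,5) R2=(10,0,5)
Op 8: inc R0 by 2 -> R0=(12,0,0) value=12

Answer: 12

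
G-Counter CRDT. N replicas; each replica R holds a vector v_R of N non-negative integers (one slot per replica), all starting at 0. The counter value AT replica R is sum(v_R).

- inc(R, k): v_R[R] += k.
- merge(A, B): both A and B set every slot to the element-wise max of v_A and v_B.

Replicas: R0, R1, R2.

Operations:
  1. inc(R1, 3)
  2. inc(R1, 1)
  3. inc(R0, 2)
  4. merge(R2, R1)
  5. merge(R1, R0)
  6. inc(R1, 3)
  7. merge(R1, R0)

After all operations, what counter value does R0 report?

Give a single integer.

Answer: 9

Derivation:
Op 1: inc R1 by 3 -> R1=(0,3,0) value=3
Op 2: inc R1 by 1 -> R1=(0,4,0) value=4
Op 3: inc R0 by 2 -> R0=(2,0,0) value=2
Op 4: merge R2<->R1 -> R2=(0,4,0) R1=(0,4,0)
Op 5: merge R1<->R0 -> R1=(2,4,0) R0=(2,4,0)
Op 6: inc R1 by 3 -> R1=(2,7,0) value=9
Op 7: merge R1<->R0 -> R1=(2,7,0) R0=(2,7,0)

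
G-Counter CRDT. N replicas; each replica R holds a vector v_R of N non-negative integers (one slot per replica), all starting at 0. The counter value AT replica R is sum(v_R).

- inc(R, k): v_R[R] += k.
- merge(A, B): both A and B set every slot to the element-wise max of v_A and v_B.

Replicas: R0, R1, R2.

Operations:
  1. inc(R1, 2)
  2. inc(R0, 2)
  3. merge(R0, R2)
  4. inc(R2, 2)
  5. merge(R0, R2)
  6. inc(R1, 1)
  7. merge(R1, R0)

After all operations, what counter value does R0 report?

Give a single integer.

Answer: 7

Derivation:
Op 1: inc R1 by 2 -> R1=(0,2,0) value=2
Op 2: inc R0 by 2 -> R0=(2,0,0) value=2
Op 3: merge R0<->R2 -> R0=(2,0,0) R2=(2,0,0)
Op 4: inc R2 by 2 -> R2=(2,0,2) value=4
Op 5: merge R0<->R2 -> R0=(2,0,2) R2=(2,0,2)
Op 6: inc R1 by 1 -> R1=(0,3,0) value=3
Op 7: merge R1<->R0 -> R1=(2,3,2) R0=(2,3,2)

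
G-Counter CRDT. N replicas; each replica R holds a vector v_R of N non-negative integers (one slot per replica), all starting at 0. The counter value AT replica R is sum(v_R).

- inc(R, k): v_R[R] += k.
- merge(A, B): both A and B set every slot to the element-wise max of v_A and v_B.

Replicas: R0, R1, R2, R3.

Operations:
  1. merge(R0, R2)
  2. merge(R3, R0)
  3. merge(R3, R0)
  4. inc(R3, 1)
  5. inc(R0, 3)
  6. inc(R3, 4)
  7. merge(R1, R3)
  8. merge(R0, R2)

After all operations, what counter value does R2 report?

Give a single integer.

Answer: 3

Derivation:
Op 1: merge R0<->R2 -> R0=(0,0,0,0) R2=(0,0,0,0)
Op 2: merge R3<->R0 -> R3=(0,0,0,0) R0=(0,0,0,0)
Op 3: merge R3<->R0 -> R3=(0,0,0,0) R0=(0,0,0,0)
Op 4: inc R3 by 1 -> R3=(0,0,0,1) value=1
Op 5: inc R0 by 3 -> R0=(3,0,0,0) value=3
Op 6: inc R3 by 4 -> R3=(0,0,0,5) value=5
Op 7: merge R1<->R3 -> R1=(0,0,0,5) R3=(0,0,0,5)
Op 8: merge R0<->R2 -> R0=(3,0,0,0) R2=(3,0,0,0)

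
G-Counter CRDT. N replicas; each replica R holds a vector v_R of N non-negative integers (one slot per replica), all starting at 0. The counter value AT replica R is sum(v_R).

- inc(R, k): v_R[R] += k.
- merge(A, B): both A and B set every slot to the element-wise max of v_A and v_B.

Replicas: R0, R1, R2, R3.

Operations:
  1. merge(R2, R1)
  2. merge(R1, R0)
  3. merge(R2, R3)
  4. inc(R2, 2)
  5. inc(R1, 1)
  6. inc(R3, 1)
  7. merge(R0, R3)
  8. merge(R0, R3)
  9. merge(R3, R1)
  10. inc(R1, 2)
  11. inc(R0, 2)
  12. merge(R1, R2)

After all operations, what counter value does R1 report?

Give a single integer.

Op 1: merge R2<->R1 -> R2=(0,0,0,0) R1=(0,0,0,0)
Op 2: merge R1<->R0 -> R1=(0,0,0,0) R0=(0,0,0,0)
Op 3: merge R2<->R3 -> R2=(0,0,0,0) R3=(0,0,0,0)
Op 4: inc R2 by 2 -> R2=(0,0,2,0) value=2
Op 5: inc R1 by 1 -> R1=(0,1,0,0) value=1
Op 6: inc R3 by 1 -> R3=(0,0,0,1) value=1
Op 7: merge R0<->R3 -> R0=(0,0,0,1) R3=(0,0,0,1)
Op 8: merge R0<->R3 -> R0=(0,0,0,1) R3=(0,0,0,1)
Op 9: merge R3<->R1 -> R3=(0,1,0,1) R1=(0,1,0,1)
Op 10: inc R1 by 2 -> R1=(0,3,0,1) value=4
Op 11: inc R0 by 2 -> R0=(2,0,0,1) value=3
Op 12: merge R1<->R2 -> R1=(0,3,2,1) R2=(0,3,2,1)

Answer: 6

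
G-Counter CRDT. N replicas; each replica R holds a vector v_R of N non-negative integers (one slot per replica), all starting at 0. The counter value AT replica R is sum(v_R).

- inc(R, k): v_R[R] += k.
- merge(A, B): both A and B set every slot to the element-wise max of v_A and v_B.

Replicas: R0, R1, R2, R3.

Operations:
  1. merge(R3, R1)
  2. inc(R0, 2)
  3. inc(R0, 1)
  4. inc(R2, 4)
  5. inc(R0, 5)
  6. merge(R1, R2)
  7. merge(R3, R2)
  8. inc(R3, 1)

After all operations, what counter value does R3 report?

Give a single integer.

Answer: 5

Derivation:
Op 1: merge R3<->R1 -> R3=(0,0,0,0) R1=(0,0,0,0)
Op 2: inc R0 by 2 -> R0=(2,0,0,0) value=2
Op 3: inc R0 by 1 -> R0=(3,0,0,0) value=3
Op 4: inc R2 by 4 -> R2=(0,0,4,0) value=4
Op 5: inc R0 by 5 -> R0=(8,0,0,0) value=8
Op 6: merge R1<->R2 -> R1=(0,0,4,0) R2=(0,0,4,0)
Op 7: merge R3<->R2 -> R3=(0,0,4,0) R2=(0,0,4,0)
Op 8: inc R3 by 1 -> R3=(0,0,4,1) value=5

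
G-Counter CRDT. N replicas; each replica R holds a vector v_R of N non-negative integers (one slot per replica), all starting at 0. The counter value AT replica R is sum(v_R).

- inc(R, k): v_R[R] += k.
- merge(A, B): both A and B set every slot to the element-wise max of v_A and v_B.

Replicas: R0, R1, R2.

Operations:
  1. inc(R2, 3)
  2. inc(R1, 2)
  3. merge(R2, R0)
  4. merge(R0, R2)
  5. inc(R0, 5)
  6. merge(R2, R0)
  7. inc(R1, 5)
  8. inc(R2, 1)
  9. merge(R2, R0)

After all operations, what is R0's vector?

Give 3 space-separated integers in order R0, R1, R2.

Op 1: inc R2 by 3 -> R2=(0,0,3) value=3
Op 2: inc R1 by 2 -> R1=(0,2,0) value=2
Op 3: merge R2<->R0 -> R2=(0,0,3) R0=(0,0,3)
Op 4: merge R0<->R2 -> R0=(0,0,3) R2=(0,0,3)
Op 5: inc R0 by 5 -> R0=(5,0,3) value=8
Op 6: merge R2<->R0 -> R2=(5,0,3) R0=(5,0,3)
Op 7: inc R1 by 5 -> R1=(0,7,0) value=7
Op 8: inc R2 by 1 -> R2=(5,0,4) value=9
Op 9: merge R2<->R0 -> R2=(5,0,4) R0=(5,0,4)

Answer: 5 0 4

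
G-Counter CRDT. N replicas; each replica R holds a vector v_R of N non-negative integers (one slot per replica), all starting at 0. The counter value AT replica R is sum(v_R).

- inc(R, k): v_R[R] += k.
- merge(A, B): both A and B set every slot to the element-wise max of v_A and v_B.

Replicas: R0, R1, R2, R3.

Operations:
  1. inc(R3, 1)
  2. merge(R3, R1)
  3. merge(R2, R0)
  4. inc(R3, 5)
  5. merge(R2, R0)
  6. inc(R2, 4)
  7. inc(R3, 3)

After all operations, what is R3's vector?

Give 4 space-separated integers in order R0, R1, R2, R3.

Op 1: inc R3 by 1 -> R3=(0,0,0,1) value=1
Op 2: merge R3<->R1 -> R3=(0,0,0,1) R1=(0,0,0,1)
Op 3: merge R2<->R0 -> R2=(0,0,0,0) R0=(0,0,0,0)
Op 4: inc R3 by 5 -> R3=(0,0,0,6) value=6
Op 5: merge R2<->R0 -> R2=(0,0,0,0) R0=(0,0,0,0)
Op 6: inc R2 by 4 -> R2=(0,0,4,0) value=4
Op 7: inc R3 by 3 -> R3=(0,0,0,9) value=9

Answer: 0 0 0 9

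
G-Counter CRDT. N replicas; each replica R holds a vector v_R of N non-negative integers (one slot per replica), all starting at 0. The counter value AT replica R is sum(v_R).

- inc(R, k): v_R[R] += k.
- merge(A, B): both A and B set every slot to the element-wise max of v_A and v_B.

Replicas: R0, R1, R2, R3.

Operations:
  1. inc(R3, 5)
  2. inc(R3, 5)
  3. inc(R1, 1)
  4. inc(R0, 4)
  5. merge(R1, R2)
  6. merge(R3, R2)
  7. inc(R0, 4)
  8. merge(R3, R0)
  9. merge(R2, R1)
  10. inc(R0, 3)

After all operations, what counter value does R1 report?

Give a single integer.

Answer: 11

Derivation:
Op 1: inc R3 by 5 -> R3=(0,0,0,5) value=5
Op 2: inc R3 by 5 -> R3=(0,0,0,10) value=10
Op 3: inc R1 by 1 -> R1=(0,1,0,0) value=1
Op 4: inc R0 by 4 -> R0=(4,0,0,0) value=4
Op 5: merge R1<->R2 -> R1=(0,1,0,0) R2=(0,1,0,0)
Op 6: merge R3<->R2 -> R3=(0,1,0,10) R2=(0,1,0,10)
Op 7: inc R0 by 4 -> R0=(8,0,0,0) value=8
Op 8: merge R3<->R0 -> R3=(8,1,0,10) R0=(8,1,0,10)
Op 9: merge R2<->R1 -> R2=(0,1,0,10) R1=(0,1,0,10)
Op 10: inc R0 by 3 -> R0=(11,1,0,10) value=22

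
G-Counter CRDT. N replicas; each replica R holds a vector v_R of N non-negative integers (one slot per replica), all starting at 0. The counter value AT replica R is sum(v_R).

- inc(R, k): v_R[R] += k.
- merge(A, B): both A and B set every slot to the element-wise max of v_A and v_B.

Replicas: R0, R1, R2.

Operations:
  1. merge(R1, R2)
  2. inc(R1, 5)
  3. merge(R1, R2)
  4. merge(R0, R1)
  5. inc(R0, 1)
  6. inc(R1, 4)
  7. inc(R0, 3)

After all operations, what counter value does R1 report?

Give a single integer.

Answer: 9

Derivation:
Op 1: merge R1<->R2 -> R1=(0,0,0) R2=(0,0,0)
Op 2: inc R1 by 5 -> R1=(0,5,0) value=5
Op 3: merge R1<->R2 -> R1=(0,5,0) R2=(0,5,0)
Op 4: merge R0<->R1 -> R0=(0,5,0) R1=(0,5,0)
Op 5: inc R0 by 1 -> R0=(1,5,0) value=6
Op 6: inc R1 by 4 -> R1=(0,9,0) value=9
Op 7: inc R0 by 3 -> R0=(4,5,0) value=9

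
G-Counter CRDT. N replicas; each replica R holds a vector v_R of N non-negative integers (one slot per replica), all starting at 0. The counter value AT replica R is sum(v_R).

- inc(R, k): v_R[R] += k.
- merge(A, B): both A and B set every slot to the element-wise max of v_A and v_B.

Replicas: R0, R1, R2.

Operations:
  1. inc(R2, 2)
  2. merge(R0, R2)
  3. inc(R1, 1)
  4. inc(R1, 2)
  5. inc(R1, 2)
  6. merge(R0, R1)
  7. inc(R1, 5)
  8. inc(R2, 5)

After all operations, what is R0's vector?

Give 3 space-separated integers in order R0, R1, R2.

Op 1: inc R2 by 2 -> R2=(0,0,2) value=2
Op 2: merge R0<->R2 -> R0=(0,0,2) R2=(0,0,2)
Op 3: inc R1 by 1 -> R1=(0,1,0) value=1
Op 4: inc R1 by 2 -> R1=(0,3,0) value=3
Op 5: inc R1 by 2 -> R1=(0,5,0) value=5
Op 6: merge R0<->R1 -> R0=(0,5,2) R1=(0,5,2)
Op 7: inc R1 by 5 -> R1=(0,10,2) value=12
Op 8: inc R2 by 5 -> R2=(0,0,7) value=7

Answer: 0 5 2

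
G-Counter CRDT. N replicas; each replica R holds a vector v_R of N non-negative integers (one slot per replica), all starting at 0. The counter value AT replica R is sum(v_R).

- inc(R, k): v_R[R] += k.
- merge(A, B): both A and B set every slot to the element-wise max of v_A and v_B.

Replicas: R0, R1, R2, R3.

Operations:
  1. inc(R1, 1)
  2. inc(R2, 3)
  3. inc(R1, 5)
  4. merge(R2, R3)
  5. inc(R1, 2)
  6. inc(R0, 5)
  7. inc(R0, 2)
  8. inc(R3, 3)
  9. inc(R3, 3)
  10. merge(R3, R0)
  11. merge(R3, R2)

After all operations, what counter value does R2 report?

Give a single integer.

Op 1: inc R1 by 1 -> R1=(0,1,0,0) value=1
Op 2: inc R2 by 3 -> R2=(0,0,3,0) value=3
Op 3: inc R1 by 5 -> R1=(0,6,0,0) value=6
Op 4: merge R2<->R3 -> R2=(0,0,3,0) R3=(0,0,3,0)
Op 5: inc R1 by 2 -> R1=(0,8,0,0) value=8
Op 6: inc R0 by 5 -> R0=(5,0,0,0) value=5
Op 7: inc R0 by 2 -> R0=(7,0,0,0) value=7
Op 8: inc R3 by 3 -> R3=(0,0,3,3) value=6
Op 9: inc R3 by 3 -> R3=(0,0,3,6) value=9
Op 10: merge R3<->R0 -> R3=(7,0,3,6) R0=(7,0,3,6)
Op 11: merge R3<->R2 -> R3=(7,0,3,6) R2=(7,0,3,6)

Answer: 16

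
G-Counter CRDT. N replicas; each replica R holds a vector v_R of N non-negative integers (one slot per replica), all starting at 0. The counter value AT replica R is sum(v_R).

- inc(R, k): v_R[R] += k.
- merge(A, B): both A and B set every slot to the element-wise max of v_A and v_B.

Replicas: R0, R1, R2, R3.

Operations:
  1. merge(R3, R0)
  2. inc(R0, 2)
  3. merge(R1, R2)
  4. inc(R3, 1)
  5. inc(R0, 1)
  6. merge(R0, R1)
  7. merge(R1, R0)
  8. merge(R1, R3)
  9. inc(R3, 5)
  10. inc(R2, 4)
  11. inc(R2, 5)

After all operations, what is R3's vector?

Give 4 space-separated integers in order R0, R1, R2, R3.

Op 1: merge R3<->R0 -> R3=(0,0,0,0) R0=(0,0,0,0)
Op 2: inc R0 by 2 -> R0=(2,0,0,0) value=2
Op 3: merge R1<->R2 -> R1=(0,0,0,0) R2=(0,0,0,0)
Op 4: inc R3 by 1 -> R3=(0,0,0,1) value=1
Op 5: inc R0 by 1 -> R0=(3,0,0,0) value=3
Op 6: merge R0<->R1 -> R0=(3,0,0,0) R1=(3,0,0,0)
Op 7: merge R1<->R0 -> R1=(3,0,0,0) R0=(3,0,0,0)
Op 8: merge R1<->R3 -> R1=(3,0,0,1) R3=(3,0,0,1)
Op 9: inc R3 by 5 -> R3=(3,0,0,6) value=9
Op 10: inc R2 by 4 -> R2=(0,0,4,0) value=4
Op 11: inc R2 by 5 -> R2=(0,0,9,0) value=9

Answer: 3 0 0 6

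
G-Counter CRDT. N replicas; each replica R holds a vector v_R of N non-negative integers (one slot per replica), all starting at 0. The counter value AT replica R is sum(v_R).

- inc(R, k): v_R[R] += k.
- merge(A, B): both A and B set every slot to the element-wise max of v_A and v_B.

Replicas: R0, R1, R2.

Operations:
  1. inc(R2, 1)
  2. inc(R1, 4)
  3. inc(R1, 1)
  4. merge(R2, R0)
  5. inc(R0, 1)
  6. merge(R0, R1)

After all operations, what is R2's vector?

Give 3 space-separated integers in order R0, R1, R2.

Answer: 0 0 1

Derivation:
Op 1: inc R2 by 1 -> R2=(0,0,1) value=1
Op 2: inc R1 by 4 -> R1=(0,4,0) value=4
Op 3: inc R1 by 1 -> R1=(0,5,0) value=5
Op 4: merge R2<->R0 -> R2=(0,0,1) R0=(0,0,1)
Op 5: inc R0 by 1 -> R0=(1,0,1) value=2
Op 6: merge R0<->R1 -> R0=(1,5,1) R1=(1,5,1)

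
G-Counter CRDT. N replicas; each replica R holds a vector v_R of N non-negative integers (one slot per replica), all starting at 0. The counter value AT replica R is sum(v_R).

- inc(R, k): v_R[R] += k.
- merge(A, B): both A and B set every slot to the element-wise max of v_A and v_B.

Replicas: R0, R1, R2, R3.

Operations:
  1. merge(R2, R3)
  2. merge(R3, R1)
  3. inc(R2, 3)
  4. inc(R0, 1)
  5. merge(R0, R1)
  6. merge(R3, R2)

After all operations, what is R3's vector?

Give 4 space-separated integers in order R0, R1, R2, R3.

Answer: 0 0 3 0

Derivation:
Op 1: merge R2<->R3 -> R2=(0,0,0,0) R3=(0,0,0,0)
Op 2: merge R3<->R1 -> R3=(0,0,0,0) R1=(0,0,0,0)
Op 3: inc R2 by 3 -> R2=(0,0,3,0) value=3
Op 4: inc R0 by 1 -> R0=(1,0,0,0) value=1
Op 5: merge R0<->R1 -> R0=(1,0,0,0) R1=(1,0,0,0)
Op 6: merge R3<->R2 -> R3=(0,0,3,0) R2=(0,0,3,0)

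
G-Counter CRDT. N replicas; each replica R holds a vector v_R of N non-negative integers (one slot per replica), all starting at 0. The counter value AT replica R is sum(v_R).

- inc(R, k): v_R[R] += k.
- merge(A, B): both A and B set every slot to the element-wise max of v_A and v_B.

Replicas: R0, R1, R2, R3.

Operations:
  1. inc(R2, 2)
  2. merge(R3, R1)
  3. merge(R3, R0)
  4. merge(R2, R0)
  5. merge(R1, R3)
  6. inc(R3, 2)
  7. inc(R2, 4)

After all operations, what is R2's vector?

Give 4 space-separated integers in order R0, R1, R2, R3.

Op 1: inc R2 by 2 -> R2=(0,0,2,0) value=2
Op 2: merge R3<->R1 -> R3=(0,0,0,0) R1=(0,0,0,0)
Op 3: merge R3<->R0 -> R3=(0,0,0,0) R0=(0,0,0,0)
Op 4: merge R2<->R0 -> R2=(0,0,2,0) R0=(0,0,2,0)
Op 5: merge R1<->R3 -> R1=(0,0,0,0) R3=(0,0,0,0)
Op 6: inc R3 by 2 -> R3=(0,0,0,2) value=2
Op 7: inc R2 by 4 -> R2=(0,0,6,0) value=6

Answer: 0 0 6 0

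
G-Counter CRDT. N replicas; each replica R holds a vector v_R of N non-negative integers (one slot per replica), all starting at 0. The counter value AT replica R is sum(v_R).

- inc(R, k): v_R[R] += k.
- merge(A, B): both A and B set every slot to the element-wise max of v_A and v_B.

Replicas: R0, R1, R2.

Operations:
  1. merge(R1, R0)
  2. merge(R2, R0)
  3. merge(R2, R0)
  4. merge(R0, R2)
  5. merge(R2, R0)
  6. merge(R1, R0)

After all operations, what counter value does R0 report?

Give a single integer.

Op 1: merge R1<->R0 -> R1=(0,0,0) R0=(0,0,0)
Op 2: merge R2<->R0 -> R2=(0,0,0) R0=(0,0,0)
Op 3: merge R2<->R0 -> R2=(0,0,0) R0=(0,0,0)
Op 4: merge R0<->R2 -> R0=(0,0,0) R2=(0,0,0)
Op 5: merge R2<->R0 -> R2=(0,0,0) R0=(0,0,0)
Op 6: merge R1<->R0 -> R1=(0,0,0) R0=(0,0,0)

Answer: 0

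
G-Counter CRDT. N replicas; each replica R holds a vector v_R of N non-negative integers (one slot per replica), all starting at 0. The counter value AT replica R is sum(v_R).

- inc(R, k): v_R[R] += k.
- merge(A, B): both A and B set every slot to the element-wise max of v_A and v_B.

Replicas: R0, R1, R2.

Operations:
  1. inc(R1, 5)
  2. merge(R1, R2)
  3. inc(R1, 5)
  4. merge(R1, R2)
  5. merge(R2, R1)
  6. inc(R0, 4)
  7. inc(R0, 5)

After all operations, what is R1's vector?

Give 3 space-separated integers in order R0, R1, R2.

Answer: 0 10 0

Derivation:
Op 1: inc R1 by 5 -> R1=(0,5,0) value=5
Op 2: merge R1<->R2 -> R1=(0,5,0) R2=(0,5,0)
Op 3: inc R1 by 5 -> R1=(0,10,0) value=10
Op 4: merge R1<->R2 -> R1=(0,10,0) R2=(0,10,0)
Op 5: merge R2<->R1 -> R2=(0,10,0) R1=(0,10,0)
Op 6: inc R0 by 4 -> R0=(4,0,0) value=4
Op 7: inc R0 by 5 -> R0=(9,0,0) value=9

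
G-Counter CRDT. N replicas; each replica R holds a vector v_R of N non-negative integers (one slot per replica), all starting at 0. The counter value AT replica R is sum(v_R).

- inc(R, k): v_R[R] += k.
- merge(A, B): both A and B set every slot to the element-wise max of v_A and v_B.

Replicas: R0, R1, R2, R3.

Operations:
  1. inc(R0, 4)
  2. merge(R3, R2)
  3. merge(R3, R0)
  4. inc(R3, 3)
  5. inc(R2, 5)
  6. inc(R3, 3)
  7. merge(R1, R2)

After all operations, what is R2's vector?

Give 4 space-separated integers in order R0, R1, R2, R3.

Op 1: inc R0 by 4 -> R0=(4,0,0,0) value=4
Op 2: merge R3<->R2 -> R3=(0,0,0,0) R2=(0,0,0,0)
Op 3: merge R3<->R0 -> R3=(4,0,0,0) R0=(4,0,0,0)
Op 4: inc R3 by 3 -> R3=(4,0,0,3) value=7
Op 5: inc R2 by 5 -> R2=(0,0,5,0) value=5
Op 6: inc R3 by 3 -> R3=(4,0,0,6) value=10
Op 7: merge R1<->R2 -> R1=(0,0,5,0) R2=(0,0,5,0)

Answer: 0 0 5 0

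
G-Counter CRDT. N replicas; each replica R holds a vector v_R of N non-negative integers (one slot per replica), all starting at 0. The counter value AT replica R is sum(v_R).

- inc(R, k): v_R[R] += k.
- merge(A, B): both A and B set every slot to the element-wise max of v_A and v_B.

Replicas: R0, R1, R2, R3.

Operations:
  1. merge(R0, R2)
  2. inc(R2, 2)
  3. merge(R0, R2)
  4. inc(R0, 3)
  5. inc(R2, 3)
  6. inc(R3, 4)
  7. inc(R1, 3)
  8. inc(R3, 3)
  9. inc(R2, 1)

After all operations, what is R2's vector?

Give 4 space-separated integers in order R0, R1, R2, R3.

Answer: 0 0 6 0

Derivation:
Op 1: merge R0<->R2 -> R0=(0,0,0,0) R2=(0,0,0,0)
Op 2: inc R2 by 2 -> R2=(0,0,2,0) value=2
Op 3: merge R0<->R2 -> R0=(0,0,2,0) R2=(0,0,2,0)
Op 4: inc R0 by 3 -> R0=(3,0,2,0) value=5
Op 5: inc R2 by 3 -> R2=(0,0,5,0) value=5
Op 6: inc R3 by 4 -> R3=(0,0,0,4) value=4
Op 7: inc R1 by 3 -> R1=(0,3,0,0) value=3
Op 8: inc R3 by 3 -> R3=(0,0,0,7) value=7
Op 9: inc R2 by 1 -> R2=(0,0,6,0) value=6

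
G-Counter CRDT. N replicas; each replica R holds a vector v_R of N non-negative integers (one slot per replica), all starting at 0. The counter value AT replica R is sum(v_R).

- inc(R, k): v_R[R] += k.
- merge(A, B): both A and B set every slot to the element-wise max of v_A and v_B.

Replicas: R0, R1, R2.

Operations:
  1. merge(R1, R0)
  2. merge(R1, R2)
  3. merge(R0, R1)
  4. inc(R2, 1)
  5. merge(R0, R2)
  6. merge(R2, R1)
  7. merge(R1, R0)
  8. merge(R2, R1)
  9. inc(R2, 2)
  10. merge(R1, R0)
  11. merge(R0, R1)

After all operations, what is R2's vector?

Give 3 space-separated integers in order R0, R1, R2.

Op 1: merge R1<->R0 -> R1=(0,0,0) R0=(0,0,0)
Op 2: merge R1<->R2 -> R1=(0,0,0) R2=(0,0,0)
Op 3: merge R0<->R1 -> R0=(0,0,0) R1=(0,0,0)
Op 4: inc R2 by 1 -> R2=(0,0,1) value=1
Op 5: merge R0<->R2 -> R0=(0,0,1) R2=(0,0,1)
Op 6: merge R2<->R1 -> R2=(0,0,1) R1=(0,0,1)
Op 7: merge R1<->R0 -> R1=(0,0,1) R0=(0,0,1)
Op 8: merge R2<->R1 -> R2=(0,0,1) R1=(0,0,1)
Op 9: inc R2 by 2 -> R2=(0,0,3) value=3
Op 10: merge R1<->R0 -> R1=(0,0,1) R0=(0,0,1)
Op 11: merge R0<->R1 -> R0=(0,0,1) R1=(0,0,1)

Answer: 0 0 3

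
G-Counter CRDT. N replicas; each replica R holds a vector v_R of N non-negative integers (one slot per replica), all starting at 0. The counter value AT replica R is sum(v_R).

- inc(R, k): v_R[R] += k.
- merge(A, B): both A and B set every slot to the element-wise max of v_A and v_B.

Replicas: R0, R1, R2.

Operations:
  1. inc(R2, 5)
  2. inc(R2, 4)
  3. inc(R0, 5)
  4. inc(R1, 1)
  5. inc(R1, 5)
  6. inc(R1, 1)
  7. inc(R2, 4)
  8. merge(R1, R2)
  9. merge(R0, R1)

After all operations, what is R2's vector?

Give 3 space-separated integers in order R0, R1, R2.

Answer: 0 7 13

Derivation:
Op 1: inc R2 by 5 -> R2=(0,0,5) value=5
Op 2: inc R2 by 4 -> R2=(0,0,9) value=9
Op 3: inc R0 by 5 -> R0=(5,0,0) value=5
Op 4: inc R1 by 1 -> R1=(0,1,0) value=1
Op 5: inc R1 by 5 -> R1=(0,6,0) value=6
Op 6: inc R1 by 1 -> R1=(0,7,0) value=7
Op 7: inc R2 by 4 -> R2=(0,0,13) value=13
Op 8: merge R1<->R2 -> R1=(0,7,13) R2=(0,7,13)
Op 9: merge R0<->R1 -> R0=(5,7,13) R1=(5,7,13)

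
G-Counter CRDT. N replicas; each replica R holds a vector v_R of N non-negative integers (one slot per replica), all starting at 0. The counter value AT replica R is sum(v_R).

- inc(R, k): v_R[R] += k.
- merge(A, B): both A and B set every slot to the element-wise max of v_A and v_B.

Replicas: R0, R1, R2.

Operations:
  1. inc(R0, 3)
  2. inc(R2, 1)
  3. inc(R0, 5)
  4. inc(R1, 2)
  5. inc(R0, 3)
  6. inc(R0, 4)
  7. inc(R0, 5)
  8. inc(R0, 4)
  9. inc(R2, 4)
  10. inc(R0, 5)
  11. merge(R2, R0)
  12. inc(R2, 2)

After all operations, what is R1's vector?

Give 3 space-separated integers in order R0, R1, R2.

Answer: 0 2 0

Derivation:
Op 1: inc R0 by 3 -> R0=(3,0,0) value=3
Op 2: inc R2 by 1 -> R2=(0,0,1) value=1
Op 3: inc R0 by 5 -> R0=(8,0,0) value=8
Op 4: inc R1 by 2 -> R1=(0,2,0) value=2
Op 5: inc R0 by 3 -> R0=(11,0,0) value=11
Op 6: inc R0 by 4 -> R0=(15,0,0) value=15
Op 7: inc R0 by 5 -> R0=(20,0,0) value=20
Op 8: inc R0 by 4 -> R0=(24,0,0) value=24
Op 9: inc R2 by 4 -> R2=(0,0,5) value=5
Op 10: inc R0 by 5 -> R0=(29,0,0) value=29
Op 11: merge R2<->R0 -> R2=(29,0,5) R0=(29,0,5)
Op 12: inc R2 by 2 -> R2=(29,0,7) value=36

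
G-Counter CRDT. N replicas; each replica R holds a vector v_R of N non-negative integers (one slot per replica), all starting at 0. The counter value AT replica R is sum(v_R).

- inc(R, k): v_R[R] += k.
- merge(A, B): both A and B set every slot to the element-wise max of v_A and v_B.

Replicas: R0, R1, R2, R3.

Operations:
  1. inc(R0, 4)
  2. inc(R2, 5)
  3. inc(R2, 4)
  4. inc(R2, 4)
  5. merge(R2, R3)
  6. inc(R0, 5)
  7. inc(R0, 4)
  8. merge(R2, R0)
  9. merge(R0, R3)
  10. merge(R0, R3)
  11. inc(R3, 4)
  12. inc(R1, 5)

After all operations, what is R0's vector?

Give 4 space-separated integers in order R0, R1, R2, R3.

Answer: 13 0 13 0

Derivation:
Op 1: inc R0 by 4 -> R0=(4,0,0,0) value=4
Op 2: inc R2 by 5 -> R2=(0,0,5,0) value=5
Op 3: inc R2 by 4 -> R2=(0,0,9,0) value=9
Op 4: inc R2 by 4 -> R2=(0,0,13,0) value=13
Op 5: merge R2<->R3 -> R2=(0,0,13,0) R3=(0,0,13,0)
Op 6: inc R0 by 5 -> R0=(9,0,0,0) value=9
Op 7: inc R0 by 4 -> R0=(13,0,0,0) value=13
Op 8: merge R2<->R0 -> R2=(13,0,13,0) R0=(13,0,13,0)
Op 9: merge R0<->R3 -> R0=(13,0,13,0) R3=(13,0,13,0)
Op 10: merge R0<->R3 -> R0=(13,0,13,0) R3=(13,0,13,0)
Op 11: inc R3 by 4 -> R3=(13,0,13,4) value=30
Op 12: inc R1 by 5 -> R1=(0,5,0,0) value=5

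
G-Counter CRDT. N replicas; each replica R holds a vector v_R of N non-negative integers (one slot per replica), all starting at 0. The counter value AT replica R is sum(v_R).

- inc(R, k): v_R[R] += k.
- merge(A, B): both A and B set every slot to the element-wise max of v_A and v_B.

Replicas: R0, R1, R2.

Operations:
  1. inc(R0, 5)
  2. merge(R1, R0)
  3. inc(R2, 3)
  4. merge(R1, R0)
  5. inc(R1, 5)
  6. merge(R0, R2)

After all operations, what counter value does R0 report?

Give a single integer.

Answer: 8

Derivation:
Op 1: inc R0 by 5 -> R0=(5,0,0) value=5
Op 2: merge R1<->R0 -> R1=(5,0,0) R0=(5,0,0)
Op 3: inc R2 by 3 -> R2=(0,0,3) value=3
Op 4: merge R1<->R0 -> R1=(5,0,0) R0=(5,0,0)
Op 5: inc R1 by 5 -> R1=(5,5,0) value=10
Op 6: merge R0<->R2 -> R0=(5,0,3) R2=(5,0,3)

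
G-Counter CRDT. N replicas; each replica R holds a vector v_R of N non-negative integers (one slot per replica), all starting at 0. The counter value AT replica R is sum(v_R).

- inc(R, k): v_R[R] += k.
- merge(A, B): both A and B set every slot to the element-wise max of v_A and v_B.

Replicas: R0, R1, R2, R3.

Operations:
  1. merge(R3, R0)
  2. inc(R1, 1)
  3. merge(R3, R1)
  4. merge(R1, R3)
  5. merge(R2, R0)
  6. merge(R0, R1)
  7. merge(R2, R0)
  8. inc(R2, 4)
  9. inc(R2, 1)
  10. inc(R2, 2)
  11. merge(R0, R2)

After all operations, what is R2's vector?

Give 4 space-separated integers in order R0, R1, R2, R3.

Op 1: merge R3<->R0 -> R3=(0,0,0,0) R0=(0,0,0,0)
Op 2: inc R1 by 1 -> R1=(0,1,0,0) value=1
Op 3: merge R3<->R1 -> R3=(0,1,0,0) R1=(0,1,0,0)
Op 4: merge R1<->R3 -> R1=(0,1,0,0) R3=(0,1,0,0)
Op 5: merge R2<->R0 -> R2=(0,0,0,0) R0=(0,0,0,0)
Op 6: merge R0<->R1 -> R0=(0,1,0,0) R1=(0,1,0,0)
Op 7: merge R2<->R0 -> R2=(0,1,0,0) R0=(0,1,0,0)
Op 8: inc R2 by 4 -> R2=(0,1,4,0) value=5
Op 9: inc R2 by 1 -> R2=(0,1,5,0) value=6
Op 10: inc R2 by 2 -> R2=(0,1,7,0) value=8
Op 11: merge R0<->R2 -> R0=(0,1,7,0) R2=(0,1,7,0)

Answer: 0 1 7 0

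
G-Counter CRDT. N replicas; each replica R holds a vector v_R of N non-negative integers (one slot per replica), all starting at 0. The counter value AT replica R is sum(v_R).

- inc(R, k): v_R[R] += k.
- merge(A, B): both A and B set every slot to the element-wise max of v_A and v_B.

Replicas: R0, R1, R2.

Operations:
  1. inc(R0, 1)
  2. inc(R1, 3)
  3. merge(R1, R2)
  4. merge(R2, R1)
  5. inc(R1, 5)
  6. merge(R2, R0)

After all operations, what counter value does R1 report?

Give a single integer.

Answer: 8

Derivation:
Op 1: inc R0 by 1 -> R0=(1,0,0) value=1
Op 2: inc R1 by 3 -> R1=(0,3,0) value=3
Op 3: merge R1<->R2 -> R1=(0,3,0) R2=(0,3,0)
Op 4: merge R2<->R1 -> R2=(0,3,0) R1=(0,3,0)
Op 5: inc R1 by 5 -> R1=(0,8,0) value=8
Op 6: merge R2<->R0 -> R2=(1,3,0) R0=(1,3,0)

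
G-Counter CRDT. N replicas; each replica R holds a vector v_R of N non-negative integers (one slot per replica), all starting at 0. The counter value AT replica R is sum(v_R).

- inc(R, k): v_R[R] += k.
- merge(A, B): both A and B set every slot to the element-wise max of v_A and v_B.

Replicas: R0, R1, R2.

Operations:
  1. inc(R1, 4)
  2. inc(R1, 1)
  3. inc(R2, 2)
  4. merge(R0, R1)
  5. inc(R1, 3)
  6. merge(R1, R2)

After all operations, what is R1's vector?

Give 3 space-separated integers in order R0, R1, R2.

Op 1: inc R1 by 4 -> R1=(0,4,0) value=4
Op 2: inc R1 by 1 -> R1=(0,5,0) value=5
Op 3: inc R2 by 2 -> R2=(0,0,2) value=2
Op 4: merge R0<->R1 -> R0=(0,5,0) R1=(0,5,0)
Op 5: inc R1 by 3 -> R1=(0,8,0) value=8
Op 6: merge R1<->R2 -> R1=(0,8,2) R2=(0,8,2)

Answer: 0 8 2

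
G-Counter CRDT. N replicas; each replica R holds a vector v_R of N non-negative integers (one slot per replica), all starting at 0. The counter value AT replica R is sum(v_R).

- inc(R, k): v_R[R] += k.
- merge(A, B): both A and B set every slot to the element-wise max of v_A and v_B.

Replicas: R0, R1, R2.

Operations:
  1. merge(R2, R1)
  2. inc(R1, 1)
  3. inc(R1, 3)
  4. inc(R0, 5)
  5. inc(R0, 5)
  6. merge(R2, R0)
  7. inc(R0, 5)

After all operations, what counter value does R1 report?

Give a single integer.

Answer: 4

Derivation:
Op 1: merge R2<->R1 -> R2=(0,0,0) R1=(0,0,0)
Op 2: inc R1 by 1 -> R1=(0,1,0) value=1
Op 3: inc R1 by 3 -> R1=(0,4,0) value=4
Op 4: inc R0 by 5 -> R0=(5,0,0) value=5
Op 5: inc R0 by 5 -> R0=(10,0,0) value=10
Op 6: merge R2<->R0 -> R2=(10,0,0) R0=(10,0,0)
Op 7: inc R0 by 5 -> R0=(15,0,0) value=15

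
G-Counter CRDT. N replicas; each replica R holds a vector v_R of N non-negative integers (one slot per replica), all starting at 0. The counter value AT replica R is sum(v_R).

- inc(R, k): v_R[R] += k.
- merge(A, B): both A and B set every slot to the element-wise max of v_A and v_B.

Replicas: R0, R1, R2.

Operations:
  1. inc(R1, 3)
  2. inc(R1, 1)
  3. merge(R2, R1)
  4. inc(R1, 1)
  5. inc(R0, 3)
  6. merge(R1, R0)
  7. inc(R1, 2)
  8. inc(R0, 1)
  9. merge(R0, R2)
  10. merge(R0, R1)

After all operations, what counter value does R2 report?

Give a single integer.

Answer: 9

Derivation:
Op 1: inc R1 by 3 -> R1=(0,3,0) value=3
Op 2: inc R1 by 1 -> R1=(0,4,0) value=4
Op 3: merge R2<->R1 -> R2=(0,4,0) R1=(0,4,0)
Op 4: inc R1 by 1 -> R1=(0,5,0) value=5
Op 5: inc R0 by 3 -> R0=(3,0,0) value=3
Op 6: merge R1<->R0 -> R1=(3,5,0) R0=(3,5,0)
Op 7: inc R1 by 2 -> R1=(3,7,0) value=10
Op 8: inc R0 by 1 -> R0=(4,5,0) value=9
Op 9: merge R0<->R2 -> R0=(4,5,0) R2=(4,5,0)
Op 10: merge R0<->R1 -> R0=(4,7,0) R1=(4,7,0)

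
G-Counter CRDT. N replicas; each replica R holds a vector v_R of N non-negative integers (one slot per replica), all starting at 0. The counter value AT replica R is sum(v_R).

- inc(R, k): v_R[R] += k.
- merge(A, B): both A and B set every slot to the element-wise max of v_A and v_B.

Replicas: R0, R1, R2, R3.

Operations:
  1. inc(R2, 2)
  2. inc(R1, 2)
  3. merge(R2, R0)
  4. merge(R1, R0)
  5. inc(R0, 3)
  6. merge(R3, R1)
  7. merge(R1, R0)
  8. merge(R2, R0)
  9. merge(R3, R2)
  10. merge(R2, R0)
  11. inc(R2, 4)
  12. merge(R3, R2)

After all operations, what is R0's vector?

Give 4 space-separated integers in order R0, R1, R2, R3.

Answer: 3 2 2 0

Derivation:
Op 1: inc R2 by 2 -> R2=(0,0,2,0) value=2
Op 2: inc R1 by 2 -> R1=(0,2,0,0) value=2
Op 3: merge R2<->R0 -> R2=(0,0,2,0) R0=(0,0,2,0)
Op 4: merge R1<->R0 -> R1=(0,2,2,0) R0=(0,2,2,0)
Op 5: inc R0 by 3 -> R0=(3,2,2,0) value=7
Op 6: merge R3<->R1 -> R3=(0,2,2,0) R1=(0,2,2,0)
Op 7: merge R1<->R0 -> R1=(3,2,2,0) R0=(3,2,2,0)
Op 8: merge R2<->R0 -> R2=(3,2,2,0) R0=(3,2,2,0)
Op 9: merge R3<->R2 -> R3=(3,2,2,0) R2=(3,2,2,0)
Op 10: merge R2<->R0 -> R2=(3,2,2,0) R0=(3,2,2,0)
Op 11: inc R2 by 4 -> R2=(3,2,6,0) value=11
Op 12: merge R3<->R2 -> R3=(3,2,6,0) R2=(3,2,6,0)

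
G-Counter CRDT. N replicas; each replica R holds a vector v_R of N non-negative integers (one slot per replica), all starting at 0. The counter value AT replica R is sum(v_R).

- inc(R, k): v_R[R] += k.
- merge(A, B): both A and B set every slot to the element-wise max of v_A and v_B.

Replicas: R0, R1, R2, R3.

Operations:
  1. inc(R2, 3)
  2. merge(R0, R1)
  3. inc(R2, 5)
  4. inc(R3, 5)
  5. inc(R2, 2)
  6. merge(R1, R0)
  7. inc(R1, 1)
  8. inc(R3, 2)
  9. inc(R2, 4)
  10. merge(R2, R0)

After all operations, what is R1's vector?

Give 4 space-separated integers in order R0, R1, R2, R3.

Op 1: inc R2 by 3 -> R2=(0,0,3,0) value=3
Op 2: merge R0<->R1 -> R0=(0,0,0,0) R1=(0,0,0,0)
Op 3: inc R2 by 5 -> R2=(0,0,8,0) value=8
Op 4: inc R3 by 5 -> R3=(0,0,0,5) value=5
Op 5: inc R2 by 2 -> R2=(0,0,10,0) value=10
Op 6: merge R1<->R0 -> R1=(0,0,0,0) R0=(0,0,0,0)
Op 7: inc R1 by 1 -> R1=(0,1,0,0) value=1
Op 8: inc R3 by 2 -> R3=(0,0,0,7) value=7
Op 9: inc R2 by 4 -> R2=(0,0,14,0) value=14
Op 10: merge R2<->R0 -> R2=(0,0,14,0) R0=(0,0,14,0)

Answer: 0 1 0 0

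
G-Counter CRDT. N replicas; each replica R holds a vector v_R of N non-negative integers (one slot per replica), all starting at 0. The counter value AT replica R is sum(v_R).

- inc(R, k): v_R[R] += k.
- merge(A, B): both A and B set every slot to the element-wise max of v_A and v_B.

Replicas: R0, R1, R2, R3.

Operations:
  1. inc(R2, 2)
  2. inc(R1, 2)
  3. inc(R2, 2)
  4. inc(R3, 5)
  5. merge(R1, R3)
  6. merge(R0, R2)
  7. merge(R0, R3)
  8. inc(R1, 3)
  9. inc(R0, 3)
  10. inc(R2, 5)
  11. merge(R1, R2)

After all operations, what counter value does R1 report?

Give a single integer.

Op 1: inc R2 by 2 -> R2=(0,0,2,0) value=2
Op 2: inc R1 by 2 -> R1=(0,2,0,0) value=2
Op 3: inc R2 by 2 -> R2=(0,0,4,0) value=4
Op 4: inc R3 by 5 -> R3=(0,0,0,5) value=5
Op 5: merge R1<->R3 -> R1=(0,2,0,5) R3=(0,2,0,5)
Op 6: merge R0<->R2 -> R0=(0,0,4,0) R2=(0,0,4,0)
Op 7: merge R0<->R3 -> R0=(0,2,4,5) R3=(0,2,4,5)
Op 8: inc R1 by 3 -> R1=(0,5,0,5) value=10
Op 9: inc R0 by 3 -> R0=(3,2,4,5) value=14
Op 10: inc R2 by 5 -> R2=(0,0,9,0) value=9
Op 11: merge R1<->R2 -> R1=(0,5,9,5) R2=(0,5,9,5)

Answer: 19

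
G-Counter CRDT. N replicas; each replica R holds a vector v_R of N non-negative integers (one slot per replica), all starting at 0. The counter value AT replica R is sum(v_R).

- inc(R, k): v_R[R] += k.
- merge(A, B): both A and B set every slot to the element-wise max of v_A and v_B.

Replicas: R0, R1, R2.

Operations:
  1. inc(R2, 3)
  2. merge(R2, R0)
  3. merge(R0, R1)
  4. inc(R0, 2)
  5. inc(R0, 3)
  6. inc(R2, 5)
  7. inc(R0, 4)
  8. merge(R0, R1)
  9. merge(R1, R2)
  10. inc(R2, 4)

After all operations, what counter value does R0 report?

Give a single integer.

Answer: 12

Derivation:
Op 1: inc R2 by 3 -> R2=(0,0,3) value=3
Op 2: merge R2<->R0 -> R2=(0,0,3) R0=(0,0,3)
Op 3: merge R0<->R1 -> R0=(0,0,3) R1=(0,0,3)
Op 4: inc R0 by 2 -> R0=(2,0,3) value=5
Op 5: inc R0 by 3 -> R0=(5,0,3) value=8
Op 6: inc R2 by 5 -> R2=(0,0,8) value=8
Op 7: inc R0 by 4 -> R0=(9,0,3) value=12
Op 8: merge R0<->R1 -> R0=(9,0,3) R1=(9,0,3)
Op 9: merge R1<->R2 -> R1=(9,0,8) R2=(9,0,8)
Op 10: inc R2 by 4 -> R2=(9,0,12) value=21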